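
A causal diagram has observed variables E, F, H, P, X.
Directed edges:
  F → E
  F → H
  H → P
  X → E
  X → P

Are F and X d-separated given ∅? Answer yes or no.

Yes — F ⊥ X | ∅.

Bayes-Ball from F | ∅ reaches {E,H,P}.
X ∉ reach(F|∅) ⇒ F ⊥ X | ∅.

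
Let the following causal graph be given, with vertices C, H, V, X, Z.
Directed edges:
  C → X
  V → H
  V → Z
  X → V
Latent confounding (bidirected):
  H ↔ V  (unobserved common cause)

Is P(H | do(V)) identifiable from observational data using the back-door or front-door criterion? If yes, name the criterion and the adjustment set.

desc(V)\{V}={H,Z}; candidates ⊆ {C,X}.
V↔H: latent back-door arc(s) into V.
size 0: {}; under {} V still reaches {C,H,X} ∋ H.
size 1: {C}, {X}; under {C} V still reaches {H,X} ∋ H.
size 2: {C,X}; under {C,X} V still reaches {H} ∋ H.
V↔H cannot be blocked by any observed set — no back-door set.
No mediator lies on a directed V→…→H path.
Neither criterion identifies P(H|do(V)) in this graph.

P(H|do(V)): not identifiable (no BD/FD set).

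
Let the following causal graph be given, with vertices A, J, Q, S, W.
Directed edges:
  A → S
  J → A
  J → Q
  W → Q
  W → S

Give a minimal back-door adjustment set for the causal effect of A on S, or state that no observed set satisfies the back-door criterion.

A→S: minimal back-door set ∅.

desc(A)\{A}={S}; candidates ⊆ {J,Q,W}.
∅: A⊥S given ∅ in G with A→· removed — back-door holds.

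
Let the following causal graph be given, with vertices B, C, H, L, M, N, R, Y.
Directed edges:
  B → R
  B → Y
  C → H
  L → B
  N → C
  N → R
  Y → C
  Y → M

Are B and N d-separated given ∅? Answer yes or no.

Bayes-Ball from B | ∅ reaches {C,H,L,M,R,Y}.
N ∉ reach(B|∅) ⇒ B ⊥ N | ∅.

Yes — B ⊥ N | ∅.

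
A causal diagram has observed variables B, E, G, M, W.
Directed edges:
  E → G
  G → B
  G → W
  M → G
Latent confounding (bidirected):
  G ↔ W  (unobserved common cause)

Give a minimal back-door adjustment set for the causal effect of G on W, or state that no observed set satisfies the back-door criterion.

desc(G)\{G}={B,W}; candidates ⊆ {E,M}.
G↔W: latent back-door arc(s) into G.
size 0: {}; under {} G still reaches {E,M,W} ∋ W.
size 1: {E}, {M}; under {E} G still reaches {M,W} ∋ W.
size 2: {E,M}; under {E,M} G still reaches {W} ∋ W.
G↔W cannot be blocked by any observed set — no back-door set.

G→W: no observed back-door set.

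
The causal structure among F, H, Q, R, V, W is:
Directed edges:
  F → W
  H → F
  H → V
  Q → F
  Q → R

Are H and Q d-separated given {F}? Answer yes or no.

No — H and Q are d-connected given {F}.

Bayes-Ball from H | {F} reaches {Q,R,V}.
Q ∈ reach(H|{F}) ⇒ H ⊥̸ Q | {F}.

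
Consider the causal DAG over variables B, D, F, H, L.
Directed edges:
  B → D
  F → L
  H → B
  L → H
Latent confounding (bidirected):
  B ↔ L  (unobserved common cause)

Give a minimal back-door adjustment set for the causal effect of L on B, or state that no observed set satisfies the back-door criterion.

L→B: no observed back-door set.

desc(L)\{L}={B,D,H}; candidates ⊆ {F}.
L↔B: latent back-door arc(s) into L.
size 0: {}; under {} L still reaches {B,D,F} ∋ B.
size 1: {F}; under {F} L still reaches {B,D} ∋ B.
L↔B cannot be blocked by any observed set — no back-door set.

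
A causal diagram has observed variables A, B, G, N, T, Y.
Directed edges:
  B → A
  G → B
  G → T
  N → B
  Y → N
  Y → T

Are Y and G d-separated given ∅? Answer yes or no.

Yes — Y ⊥ G | ∅.

Bayes-Ball from Y | ∅ reaches {A,B,N,T}.
G ∉ reach(Y|∅) ⇒ Y ⊥ G | ∅.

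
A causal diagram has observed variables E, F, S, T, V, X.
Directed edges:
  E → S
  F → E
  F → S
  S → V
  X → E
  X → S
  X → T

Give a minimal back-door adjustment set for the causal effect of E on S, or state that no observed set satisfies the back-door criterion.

desc(E)\{E}={S,V}; candidates ⊆ {F,T,X}.
size 0: {}; under {} E still reaches {F,S,T,V,X} ∋ S.
size 1: {F}, {T}, {X}; under {F} E still reaches {S,T,V,X} ∋ S.
{F,X}: E⊥S given {F,X} in G with E→· removed — back-door holds.

E→S: minimal back-door set {F, X}.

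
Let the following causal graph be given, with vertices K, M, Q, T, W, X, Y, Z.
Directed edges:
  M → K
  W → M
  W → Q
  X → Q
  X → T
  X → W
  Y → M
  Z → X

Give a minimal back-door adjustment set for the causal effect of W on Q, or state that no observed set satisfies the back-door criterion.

W→Q: minimal back-door set {X}.

desc(W)\{W}={K,M,Q}; candidates ⊆ {T,X,Y,Z}.
size 0: {}; under {} W still reaches {Q,T,X,Z} ∋ Q.
{X}: W⊥Q given {X} in G with W→· removed — back-door holds.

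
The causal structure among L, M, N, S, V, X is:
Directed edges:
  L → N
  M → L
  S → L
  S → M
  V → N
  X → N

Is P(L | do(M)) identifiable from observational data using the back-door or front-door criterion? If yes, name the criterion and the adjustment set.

desc(M)\{M}={L,N}; candidates ⊆ {S,V,X}.
size 0: {}; under {} M still reaches {L,N,S} ∋ L.
{S}: M⊥L given {S} in G with M→· removed — back-door holds.
P(L|do(M)) = Σ_{S} P(L|M,S)·P(S).

P(L|do(M)): backdoor, adjust for {S}.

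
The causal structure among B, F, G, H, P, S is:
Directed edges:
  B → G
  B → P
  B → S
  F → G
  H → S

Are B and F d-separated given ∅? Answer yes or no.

Bayes-Ball from B | ∅ reaches {G,P,S}.
F ∉ reach(B|∅) ⇒ B ⊥ F | ∅.

Yes — B ⊥ F | ∅.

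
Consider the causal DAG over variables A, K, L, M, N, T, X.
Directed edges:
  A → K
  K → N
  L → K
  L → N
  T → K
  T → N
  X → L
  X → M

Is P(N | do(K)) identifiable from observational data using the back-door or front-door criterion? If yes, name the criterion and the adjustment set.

desc(K)\{K}={N}; candidates ⊆ {A,L,M,T,X}.
size 0: {}; under {} K still reaches {A,L,M,N,T,X} ∋ N.
size 1: {A}, {L}, {M} …(+2); under {A} K still reaches {L,M,N,T,X} ∋ N.
{L,T}: K⊥N given {L,T} in G with K→· removed — back-door holds.
P(N|do(K)) = Σ_{L,T} P(N|K,L,T)·P(L,T).

P(N|do(K)): backdoor, adjust for {L, T}.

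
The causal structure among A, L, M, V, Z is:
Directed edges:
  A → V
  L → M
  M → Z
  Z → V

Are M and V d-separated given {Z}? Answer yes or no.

Bayes-Ball from M | {Z} reaches {L}.
V ∉ reach(M|{Z}) ⇒ M ⊥ V | {Z}.

Yes — M ⊥ V | {Z}.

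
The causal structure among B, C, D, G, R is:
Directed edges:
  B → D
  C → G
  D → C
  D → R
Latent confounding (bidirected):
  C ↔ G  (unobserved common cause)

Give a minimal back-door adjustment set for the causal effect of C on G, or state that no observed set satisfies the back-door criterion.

desc(C)\{C}={G}; candidates ⊆ {B,D,R}.
C↔G: latent back-door arc(s) into C.
size 0: {}; under {} C still reaches {B,D,G,R} ∋ G.
size 1: {B}, {D}, {R}; under {B} C still reaches {D,G,R} ∋ G.
size 2: {B,D}, {B,R}, {D,R}; under {B,D} C still reaches {G} ∋ G.
C↔G cannot be blocked by any observed set — no back-door set.

C→G: no observed back-door set.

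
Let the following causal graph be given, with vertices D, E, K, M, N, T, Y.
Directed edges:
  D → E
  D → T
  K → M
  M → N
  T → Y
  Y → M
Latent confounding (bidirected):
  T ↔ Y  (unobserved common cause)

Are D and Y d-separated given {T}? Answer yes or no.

Bayes-Ball from D | {T} reaches {E,M,N,Y}.
Y ∈ reach(D|{T}) ⇒ D ⊥̸ Y | {T}.

No — D and Y are d-connected given {T}.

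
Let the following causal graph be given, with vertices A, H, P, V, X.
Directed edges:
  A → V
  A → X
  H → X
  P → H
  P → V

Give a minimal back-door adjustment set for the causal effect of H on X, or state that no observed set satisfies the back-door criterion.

H→X: minimal back-door set ∅.

desc(H)\{H}={X}; candidates ⊆ {A,P,V}.
∅: H⊥X given ∅ in G with H→· removed — back-door holds.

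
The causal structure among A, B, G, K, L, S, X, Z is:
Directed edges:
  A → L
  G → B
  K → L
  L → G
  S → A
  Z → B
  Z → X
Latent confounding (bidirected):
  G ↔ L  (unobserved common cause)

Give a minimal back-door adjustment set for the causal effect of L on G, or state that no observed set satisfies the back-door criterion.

desc(L)\{L}={B,G}; candidates ⊆ {A,K,S,X,Z}.
L↔G: latent back-door arc(s) into L.
size 0: {}; under {} L still reaches {A,B,G,K,S} ∋ G.
size 1: {A}, {K}, {S} …(+2); under {A} L still reaches {B,G,K} ∋ G.
size 2: {A,K}, {A,S}, {A,X} …(+7); under {A,K} L still reaches {B,G} ∋ G.
L↔G cannot be blocked by any observed set — no back-door set.

L→G: no observed back-door set.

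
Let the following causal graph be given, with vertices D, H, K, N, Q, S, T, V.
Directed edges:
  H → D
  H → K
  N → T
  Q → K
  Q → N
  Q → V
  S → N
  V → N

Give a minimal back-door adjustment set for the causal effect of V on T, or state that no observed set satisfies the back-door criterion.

V→T: minimal back-door set {Q}.

desc(V)\{V}={N,T}; candidates ⊆ {D,H,K,Q,S}.
size 0: {}; under {} V still reaches {K,N,Q,T} ∋ T.
{Q}: V⊥T given {Q} in G with V→· removed — back-door holds.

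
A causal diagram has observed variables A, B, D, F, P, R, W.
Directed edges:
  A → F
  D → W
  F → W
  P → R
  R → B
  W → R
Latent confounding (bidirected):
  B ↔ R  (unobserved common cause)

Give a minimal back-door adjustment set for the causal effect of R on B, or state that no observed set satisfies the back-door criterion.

desc(R)\{R}={B}; candidates ⊆ {A,D,F,P,W}.
R↔B: latent back-door arc(s) into R.
size 0: {}; under {} R still reaches {A,B,D,F,P,W} ∋ B.
size 1: {A}, {D}, {F} …(+2); under {A} R still reaches {B,D,F,P,W} ∋ B.
size 2: {A,D}, {A,F}, {A,P} …(+7); under {A,D} R still reaches {B,F,P,W} ∋ B.
R↔B cannot be blocked by any observed set — no back-door set.

R→B: no observed back-door set.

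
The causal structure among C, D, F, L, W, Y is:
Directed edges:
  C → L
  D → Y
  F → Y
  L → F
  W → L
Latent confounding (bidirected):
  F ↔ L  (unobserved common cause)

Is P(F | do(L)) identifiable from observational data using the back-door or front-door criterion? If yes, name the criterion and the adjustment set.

desc(L)\{L}={F,Y}; candidates ⊆ {C,D,W}.
L↔F: latent back-door arc(s) into L.
size 0: {}; under {} L still reaches {C,F,W,Y} ∋ F.
size 1: {C}, {D}, {W}; under {C} L still reaches {F,W,Y} ∋ F.
size 2: {C,D}, {C,W}, {D,W}; under {C,D} L still reaches {F,W,Y} ∋ F.
L↔F cannot be blocked by any observed set — no back-door set.
No mediator lies on a directed L→…→F path.
Neither criterion identifies P(F|do(L)) in this graph.

P(F|do(L)): not identifiable (no BD/FD set).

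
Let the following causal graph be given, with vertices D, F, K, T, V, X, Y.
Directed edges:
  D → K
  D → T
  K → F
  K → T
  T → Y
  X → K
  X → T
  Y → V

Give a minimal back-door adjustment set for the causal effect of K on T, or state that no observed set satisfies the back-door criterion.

K→T: minimal back-door set {D, X}.

desc(K)\{K}={F,T,V,Y}; candidates ⊆ {D,X}.
size 0: {}; under {} K still reaches {D,T,V,X,Y} ∋ T.
size 1: {D}, {X}; under {D} K still reaches {T,V,X,Y} ∋ T.
{D,X}: K⊥T given {D,X} in G with K→· removed — back-door holds.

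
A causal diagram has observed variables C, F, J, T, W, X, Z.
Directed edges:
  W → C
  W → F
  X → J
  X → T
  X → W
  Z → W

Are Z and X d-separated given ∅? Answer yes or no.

Bayes-Ball from Z | ∅ reaches {C,F,W}.
X ∉ reach(Z|∅) ⇒ Z ⊥ X | ∅.

Yes — Z ⊥ X | ∅.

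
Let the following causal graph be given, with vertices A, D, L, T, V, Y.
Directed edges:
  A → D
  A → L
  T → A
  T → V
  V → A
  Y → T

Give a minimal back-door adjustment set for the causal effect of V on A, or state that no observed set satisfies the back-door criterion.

V→A: minimal back-door set {T}.

desc(V)\{V}={A,D,L}; candidates ⊆ {T,Y}.
size 0: {}; under {} V still reaches {A,D,L,T,Y} ∋ A.
{T}: V⊥A given {T} in G with V→· removed — back-door holds.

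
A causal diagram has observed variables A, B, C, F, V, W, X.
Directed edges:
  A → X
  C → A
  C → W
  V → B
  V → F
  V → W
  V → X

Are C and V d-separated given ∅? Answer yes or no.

Yes — C ⊥ V | ∅.

Bayes-Ball from C | ∅ reaches {A,W,X}.
V ∉ reach(C|∅) ⇒ C ⊥ V | ∅.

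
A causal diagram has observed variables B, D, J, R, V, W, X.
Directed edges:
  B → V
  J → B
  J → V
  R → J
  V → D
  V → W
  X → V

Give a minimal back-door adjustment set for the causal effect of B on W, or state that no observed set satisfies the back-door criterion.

desc(B)\{B}={D,V,W}; candidates ⊆ {J,R,X}.
size 0: {}; under {} B still reaches {D,J,R,V,W} ∋ W.
{J}: B⊥W given {J} in G with B→· removed — back-door holds.

B→W: minimal back-door set {J}.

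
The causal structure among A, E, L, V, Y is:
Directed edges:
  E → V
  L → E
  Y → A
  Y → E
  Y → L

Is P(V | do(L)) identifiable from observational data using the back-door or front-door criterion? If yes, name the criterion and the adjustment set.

desc(L)\{L}={E,V}; candidates ⊆ {A,Y}.
size 0: {}; under {} L still reaches {A,E,V,Y} ∋ V.
{Y}: L⊥V given {Y} in G with L→· removed — back-door holds.
P(V|do(L)) = Σ_{Y} P(V|L,Y)·P(Y).

P(V|do(L)): backdoor, adjust for {Y}.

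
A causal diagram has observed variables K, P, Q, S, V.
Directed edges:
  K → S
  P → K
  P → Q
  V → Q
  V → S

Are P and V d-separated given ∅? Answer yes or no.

Bayes-Ball from P | ∅ reaches {K,Q,S}.
V ∉ reach(P|∅) ⇒ P ⊥ V | ∅.

Yes — P ⊥ V | ∅.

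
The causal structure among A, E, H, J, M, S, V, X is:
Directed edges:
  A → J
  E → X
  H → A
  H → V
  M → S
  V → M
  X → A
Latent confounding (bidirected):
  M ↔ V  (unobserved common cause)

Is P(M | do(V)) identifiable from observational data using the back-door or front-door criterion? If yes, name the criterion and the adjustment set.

P(M|do(V)): not identifiable (no BD/FD set).

desc(V)\{V}={M,S}; candidates ⊆ {A,E,H,J,X}.
V↔M: latent back-door arc(s) into V.
size 0: {}; under {} V still reaches {A,H,J,M,S} ∋ M.
size 1: {A}, {E}, {H} …(+2); under {A} V still reaches {E,H,M,S,X} ∋ M.
size 2: {A,E}, {A,H}, {A,J} …(+7); under {A,E} V still reaches {H,M,S,X} ∋ M.
V↔M cannot be blocked by any observed set — no back-door set.
No mediator lies on a directed V→…→M path.
Neither criterion identifies P(M|do(V)) in this graph.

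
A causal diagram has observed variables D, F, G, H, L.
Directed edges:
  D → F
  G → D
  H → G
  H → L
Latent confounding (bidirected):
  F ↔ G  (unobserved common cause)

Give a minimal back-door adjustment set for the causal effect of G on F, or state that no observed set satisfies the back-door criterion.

G→F: no observed back-door set.

desc(G)\{G}={D,F}; candidates ⊆ {H,L}.
G↔F: latent back-door arc(s) into G.
size 0: {}; under {} G still reaches {F,H,L} ∋ F.
size 1: {H}, {L}; under {H} G still reaches {F} ∋ F.
size 2: {H,L}; under {H,L} G still reaches {F} ∋ F.
G↔F cannot be blocked by any observed set — no back-door set.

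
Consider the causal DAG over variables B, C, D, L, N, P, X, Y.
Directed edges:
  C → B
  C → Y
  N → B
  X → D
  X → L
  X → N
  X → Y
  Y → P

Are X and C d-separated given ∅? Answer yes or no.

Bayes-Ball from X | ∅ reaches {B,D,L,N,P,Y}.
C ∉ reach(X|∅) ⇒ X ⊥ C | ∅.

Yes — X ⊥ C | ∅.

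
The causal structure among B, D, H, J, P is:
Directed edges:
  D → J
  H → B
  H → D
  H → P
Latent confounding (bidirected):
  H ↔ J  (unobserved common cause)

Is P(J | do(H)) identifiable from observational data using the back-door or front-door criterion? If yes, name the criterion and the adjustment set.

desc(H)\{H}={B,D,J,P}; candidates ⊆ {—}.
H↔J: latent back-door arc(s) into H.
size 0: {}; under {} H still reaches {J} ∋ J.
H↔J cannot be blocked by any observed set — no back-door set.
{D}: (i) intercepts every directed H→J path; (ii) no back-door H→{D}; (iii) {H} blocks every back-door {D}→J. Front-door holds.
P(J|do(H)) = Σ_{D} P(D|H) Σ_{H'} P(J|D,H')P(H').

P(J|do(H)): frontdoor, adjust for {D}.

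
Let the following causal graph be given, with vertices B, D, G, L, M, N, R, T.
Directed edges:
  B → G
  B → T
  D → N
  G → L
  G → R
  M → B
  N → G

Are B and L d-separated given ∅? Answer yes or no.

No — B and L are d-connected given ∅.

Bayes-Ball from B | ∅ reaches {G,L,M,R,T}.
L ∈ reach(B|∅) ⇒ B ⊥̸ L | ∅.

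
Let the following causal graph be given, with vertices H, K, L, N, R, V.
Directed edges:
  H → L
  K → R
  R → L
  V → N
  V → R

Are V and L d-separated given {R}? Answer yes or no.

Yes — V ⊥ L | {R}.

Bayes-Ball from V | {R} reaches {K,N}.
L ∉ reach(V|{R}) ⇒ V ⊥ L | {R}.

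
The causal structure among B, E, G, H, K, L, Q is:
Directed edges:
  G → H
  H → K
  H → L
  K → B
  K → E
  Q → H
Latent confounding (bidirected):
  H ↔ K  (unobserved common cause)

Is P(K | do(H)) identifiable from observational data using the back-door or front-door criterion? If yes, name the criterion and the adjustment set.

P(K|do(H)): not identifiable (no BD/FD set).

desc(H)\{H}={B,E,K,L}; candidates ⊆ {G,Q}.
H↔K: latent back-door arc(s) into H.
size 0: {}; under {} H still reaches {B,E,G,K,Q} ∋ K.
size 1: {G}, {Q}; under {G} H still reaches {B,E,K,Q} ∋ K.
size 2: {G,Q}; under {G,Q} H still reaches {B,E,K} ∋ K.
H↔K cannot be blocked by any observed set — no back-door set.
No mediator lies on a directed H→…→K path.
Neither criterion identifies P(K|do(H)) in this graph.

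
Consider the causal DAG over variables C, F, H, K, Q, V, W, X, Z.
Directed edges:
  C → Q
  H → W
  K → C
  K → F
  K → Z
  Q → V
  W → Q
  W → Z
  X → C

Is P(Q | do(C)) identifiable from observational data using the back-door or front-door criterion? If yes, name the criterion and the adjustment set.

desc(C)\{C}={Q,V}; candidates ⊆ {F,H,K,W,X,Z}.
∅: C⊥Q given ∅ in G with C→· removed — back-door holds.
P(Q|do(C)) = P(Q|C) — no adjustment needed.

P(Q|do(C)): backdoor, adjust for ∅.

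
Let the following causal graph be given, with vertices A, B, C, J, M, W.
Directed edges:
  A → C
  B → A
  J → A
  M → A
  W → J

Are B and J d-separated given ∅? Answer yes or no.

Yes — B ⊥ J | ∅.

Bayes-Ball from B | ∅ reaches {A,C}.
J ∉ reach(B|∅) ⇒ B ⊥ J | ∅.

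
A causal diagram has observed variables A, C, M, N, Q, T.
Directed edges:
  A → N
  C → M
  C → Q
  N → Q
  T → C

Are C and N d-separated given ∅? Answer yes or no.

Yes — C ⊥ N | ∅.

Bayes-Ball from C | ∅ reaches {M,Q,T}.
N ∉ reach(C|∅) ⇒ C ⊥ N | ∅.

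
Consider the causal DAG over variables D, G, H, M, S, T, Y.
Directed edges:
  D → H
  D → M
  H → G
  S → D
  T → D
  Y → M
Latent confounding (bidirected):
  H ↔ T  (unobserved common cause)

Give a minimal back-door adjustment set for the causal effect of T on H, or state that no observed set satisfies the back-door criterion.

desc(T)\{T}={D,G,H,M}; candidates ⊆ {S,Y}.
T↔H: latent back-door arc(s) into T.
size 0: {}; under {} T still reaches {G,H} ∋ H.
size 1: {S}, {Y}; under {S} T still reaches {G,H} ∋ H.
size 2: {S,Y}; under {S,Y} T still reaches {G,H} ∋ H.
T↔H cannot be blocked by any observed set — no back-door set.

T→H: no observed back-door set.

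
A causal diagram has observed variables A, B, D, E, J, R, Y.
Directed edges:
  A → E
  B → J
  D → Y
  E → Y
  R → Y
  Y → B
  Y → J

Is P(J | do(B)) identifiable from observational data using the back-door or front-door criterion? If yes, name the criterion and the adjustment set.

P(J|do(B)): backdoor, adjust for {Y}.

desc(B)\{B}={J}; candidates ⊆ {A,D,E,R,Y}.
size 0: {}; under {} B still reaches {A,D,E,J,R,Y} ∋ J.
{Y}: B⊥J given {Y} in G with B→· removed — back-door holds.
P(J|do(B)) = Σ_{Y} P(J|B,Y)·P(Y).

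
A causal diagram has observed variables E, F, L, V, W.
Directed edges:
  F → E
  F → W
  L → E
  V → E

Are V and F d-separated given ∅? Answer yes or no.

Bayes-Ball from V | ∅ reaches {E}.
F ∉ reach(V|∅) ⇒ V ⊥ F | ∅.

Yes — V ⊥ F | ∅.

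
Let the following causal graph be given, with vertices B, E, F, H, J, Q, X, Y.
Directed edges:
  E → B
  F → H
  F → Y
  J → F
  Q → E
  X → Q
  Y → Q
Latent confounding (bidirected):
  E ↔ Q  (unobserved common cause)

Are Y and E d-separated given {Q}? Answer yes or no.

No — Y and E are d-connected given {Q}.

Bayes-Ball from Y | {Q} reaches {B,E,F,H,J,X}.
E ∈ reach(Y|{Q}) ⇒ Y ⊥̸ E | {Q}.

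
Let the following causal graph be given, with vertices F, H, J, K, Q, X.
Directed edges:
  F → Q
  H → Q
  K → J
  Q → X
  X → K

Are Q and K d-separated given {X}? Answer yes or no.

Bayes-Ball from Q | {X} reaches {F,H}.
K ∉ reach(Q|{X}) ⇒ Q ⊥ K | {X}.

Yes — Q ⊥ K | {X}.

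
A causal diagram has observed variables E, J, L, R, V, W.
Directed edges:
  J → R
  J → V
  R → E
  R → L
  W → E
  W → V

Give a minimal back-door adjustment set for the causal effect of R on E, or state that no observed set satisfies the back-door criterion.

R→E: minimal back-door set ∅.

desc(R)\{R}={E,L}; candidates ⊆ {J,V,W}.
∅: R⊥E given ∅ in G with R→· removed — back-door holds.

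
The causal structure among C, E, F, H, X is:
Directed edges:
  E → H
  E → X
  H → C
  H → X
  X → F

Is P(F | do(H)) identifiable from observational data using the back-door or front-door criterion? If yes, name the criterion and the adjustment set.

desc(H)\{H}={C,F,X}; candidates ⊆ {E}.
size 0: {}; under {} H still reaches {E,F,X} ∋ F.
{E}: H⊥F given {E} in G with H→· removed — back-door holds.
P(F|do(H)) = Σ_{E} P(F|H,E)·P(E).

P(F|do(H)): backdoor, adjust for {E}.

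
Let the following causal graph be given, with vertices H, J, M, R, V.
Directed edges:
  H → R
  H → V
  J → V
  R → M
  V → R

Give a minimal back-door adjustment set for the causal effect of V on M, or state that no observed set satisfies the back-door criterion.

V→M: minimal back-door set {H}.

desc(V)\{V}={M,R}; candidates ⊆ {H,J}.
size 0: {}; under {} V still reaches {H,J,M,R} ∋ M.
{H}: V⊥M given {H} in G with V→· removed — back-door holds.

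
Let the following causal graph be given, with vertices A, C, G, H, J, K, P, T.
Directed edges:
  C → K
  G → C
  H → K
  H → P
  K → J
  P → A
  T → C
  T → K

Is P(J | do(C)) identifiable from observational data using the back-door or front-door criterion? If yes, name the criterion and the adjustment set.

desc(C)\{C}={J,K}; candidates ⊆ {A,G,H,P,T}.
size 0: {}; under {} C still reaches {G,J,K,T} ∋ J.
{T}: C⊥J given {T} in G with C→· removed — back-door holds.
P(J|do(C)) = Σ_{T} P(J|C,T)·P(T).

P(J|do(C)): backdoor, adjust for {T}.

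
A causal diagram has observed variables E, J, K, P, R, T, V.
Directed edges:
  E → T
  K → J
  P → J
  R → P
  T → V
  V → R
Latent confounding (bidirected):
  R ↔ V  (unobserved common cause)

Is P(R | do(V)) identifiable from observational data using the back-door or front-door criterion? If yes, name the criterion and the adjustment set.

P(R|do(V)): not identifiable (no BD/FD set).

desc(V)\{V}={J,P,R}; candidates ⊆ {E,K,T}.
V↔R: latent back-door arc(s) into V.
size 0: {}; under {} V still reaches {E,J,P,R,T} ∋ R.
size 1: {E}, {K}, {T}; under {E} V still reaches {J,P,R,T} ∋ R.
size 2: {E,K}, {E,T}, {K,T}; under {E,K} V still reaches {J,P,R,T} ∋ R.
V↔R cannot be blocked by any observed set — no back-door set.
No mediator lies on a directed V→…→R path.
Neither criterion identifies P(R|do(V)) in this graph.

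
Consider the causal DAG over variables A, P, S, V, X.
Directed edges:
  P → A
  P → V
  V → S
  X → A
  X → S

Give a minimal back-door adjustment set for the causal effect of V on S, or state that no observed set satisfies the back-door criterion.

desc(V)\{V}={S}; candidates ⊆ {A,P,X}.
∅: V⊥S given ∅ in G with V→· removed — back-door holds.

V→S: minimal back-door set ∅.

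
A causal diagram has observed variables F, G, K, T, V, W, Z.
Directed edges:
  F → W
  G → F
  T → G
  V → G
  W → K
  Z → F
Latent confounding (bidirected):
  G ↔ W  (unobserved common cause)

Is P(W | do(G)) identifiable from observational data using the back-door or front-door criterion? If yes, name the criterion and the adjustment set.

P(W|do(G)): frontdoor, adjust for {F}.

desc(G)\{G}={F,K,W}; candidates ⊆ {T,V,Z}.
G↔W: latent back-door arc(s) into G.
size 0: {}; under {} G still reaches {K,T,V,W} ∋ W.
size 1: {T}, {V}, {Z}; under {T} G still reaches {K,V,W} ∋ W.
size 2: {T,V}, {T,Z}, {V,Z}; under {T,V} G still reaches {K,W} ∋ W.
G↔W cannot be blocked by any observed set — no back-door set.
{F}: (i) intercepts every directed G→W path; (ii) no back-door G→{F}; (iii) {G} blocks every back-door {F}→W. Front-door holds.
P(W|do(G)) = Σ_{F} P(F|G) Σ_{G'} P(W|F,G')P(G').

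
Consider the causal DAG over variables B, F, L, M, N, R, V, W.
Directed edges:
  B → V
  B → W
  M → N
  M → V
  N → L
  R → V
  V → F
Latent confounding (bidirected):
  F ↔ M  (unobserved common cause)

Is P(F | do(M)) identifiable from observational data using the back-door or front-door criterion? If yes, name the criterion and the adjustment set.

desc(M)\{M}={F,L,N,V}; candidates ⊆ {B,R,W}.
M↔F: latent back-door arc(s) into M.
size 0: {}; under {} M still reaches {F} ∋ F.
size 1: {B}, {R}, {W}; under {B} M still reaches {F} ∋ F.
size 2: {B,R}, {B,W}, {R,W}; under {B,R} M still reaches {F} ∋ F.
M↔F cannot be blocked by any observed set — no back-door set.
{V}: (i) intercepts every directed M→F path; (ii) no back-door M→{V}; (iii) {M} blocks every back-door {V}→F. Front-door holds.
P(F|do(M)) = Σ_{V} P(V|M) Σ_{M'} P(F|V,M')P(M').

P(F|do(M)): frontdoor, adjust for {V}.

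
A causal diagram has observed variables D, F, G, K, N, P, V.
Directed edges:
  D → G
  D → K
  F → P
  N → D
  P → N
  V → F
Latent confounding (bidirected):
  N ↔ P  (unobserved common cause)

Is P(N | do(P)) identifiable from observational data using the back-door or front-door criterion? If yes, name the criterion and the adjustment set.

desc(P)\{P}={D,G,K,N}; candidates ⊆ {F,V}.
P↔N: latent back-door arc(s) into P.
size 0: {}; under {} P still reaches {D,F,G,K,N,V} ∋ N.
size 1: {F}, {V}; under {F} P still reaches {D,G,K,N} ∋ N.
size 2: {F,V}; under {F,V} P still reaches {D,G,K,N} ∋ N.
P↔N cannot be blocked by any observed set — no back-door set.
No mediator lies on a directed P→…→N path.
Neither criterion identifies P(N|do(P)) in this graph.

P(N|do(P)): not identifiable (no BD/FD set).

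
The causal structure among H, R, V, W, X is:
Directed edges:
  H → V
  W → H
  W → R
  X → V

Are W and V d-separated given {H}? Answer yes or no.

Yes — W ⊥ V | {H}.

Bayes-Ball from W | {H} reaches {R}.
V ∉ reach(W|{H}) ⇒ W ⊥ V | {H}.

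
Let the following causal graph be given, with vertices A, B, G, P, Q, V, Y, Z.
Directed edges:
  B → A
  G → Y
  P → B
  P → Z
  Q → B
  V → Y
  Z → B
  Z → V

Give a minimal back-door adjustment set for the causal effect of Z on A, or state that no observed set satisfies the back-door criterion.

desc(Z)\{Z}={A,B,V,Y}; candidates ⊆ {G,P,Q}.
size 0: {}; under {} Z still reaches {A,B,P} ∋ A.
{P}: Z⊥A given {P} in G with Z→· removed — back-door holds.

Z→A: minimal back-door set {P}.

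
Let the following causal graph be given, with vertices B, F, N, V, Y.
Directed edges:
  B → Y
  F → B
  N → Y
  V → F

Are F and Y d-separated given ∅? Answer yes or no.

No — F and Y are d-connected given ∅.

Bayes-Ball from F | ∅ reaches {B,V,Y}.
Y ∈ reach(F|∅) ⇒ F ⊥̸ Y | ∅.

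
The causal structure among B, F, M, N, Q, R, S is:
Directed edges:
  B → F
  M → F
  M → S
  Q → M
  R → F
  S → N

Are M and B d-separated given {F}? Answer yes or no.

No — M and B are d-connected given {F}.

Bayes-Ball from M | {F} reaches {B,N,Q,R,S}.
B ∈ reach(M|{F}) ⇒ M ⊥̸ B | {F}.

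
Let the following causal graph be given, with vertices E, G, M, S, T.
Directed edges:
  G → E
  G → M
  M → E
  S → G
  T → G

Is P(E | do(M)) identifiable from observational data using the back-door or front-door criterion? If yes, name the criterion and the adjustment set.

P(E|do(M)): backdoor, adjust for {G}.

desc(M)\{M}={E}; candidates ⊆ {G,S,T}.
size 0: {}; under {} M still reaches {E,G,S,T} ∋ E.
{G}: M⊥E given {G} in G with M→· removed — back-door holds.
P(E|do(M)) = Σ_{G} P(E|M,G)·P(G).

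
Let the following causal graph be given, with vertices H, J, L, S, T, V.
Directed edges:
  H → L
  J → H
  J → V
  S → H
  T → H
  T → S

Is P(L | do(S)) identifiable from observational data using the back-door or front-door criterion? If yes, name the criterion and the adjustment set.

desc(S)\{S}={H,L}; candidates ⊆ {J,T,V}.
size 0: {}; under {} S still reaches {H,L,T} ∋ L.
{T}: S⊥L given {T} in G with S→· removed — back-door holds.
P(L|do(S)) = Σ_{T} P(L|S,T)·P(T).

P(L|do(S)): backdoor, adjust for {T}.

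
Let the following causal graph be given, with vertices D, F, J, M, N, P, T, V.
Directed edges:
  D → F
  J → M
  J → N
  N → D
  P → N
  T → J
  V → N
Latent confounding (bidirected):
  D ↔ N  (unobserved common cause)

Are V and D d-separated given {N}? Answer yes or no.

Bayes-Ball from V | {N} reaches {D,F,J,M,P,T}.
D ∈ reach(V|{N}) ⇒ V ⊥̸ D | {N}.

No — V and D are d-connected given {N}.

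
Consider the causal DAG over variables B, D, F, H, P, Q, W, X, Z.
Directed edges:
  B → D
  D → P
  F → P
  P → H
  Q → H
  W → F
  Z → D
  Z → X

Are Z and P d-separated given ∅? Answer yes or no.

Bayes-Ball from Z | ∅ reaches {D,H,P,X}.
P ∈ reach(Z|∅) ⇒ Z ⊥̸ P | ∅.

No — Z and P are d-connected given ∅.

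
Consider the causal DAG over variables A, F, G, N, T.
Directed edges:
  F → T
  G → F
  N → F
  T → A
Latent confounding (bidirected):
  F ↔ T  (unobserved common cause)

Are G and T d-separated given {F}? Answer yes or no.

Bayes-Ball from G | {F} reaches {A,N,T}.
T ∈ reach(G|{F}) ⇒ G ⊥̸ T | {F}.

No — G and T are d-connected given {F}.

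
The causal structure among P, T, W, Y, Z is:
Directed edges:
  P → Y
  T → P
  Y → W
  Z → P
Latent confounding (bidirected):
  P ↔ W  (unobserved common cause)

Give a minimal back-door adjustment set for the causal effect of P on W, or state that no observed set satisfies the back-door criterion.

P→W: no observed back-door set.

desc(P)\{P}={W,Y}; candidates ⊆ {T,Z}.
P↔W: latent back-door arc(s) into P.
size 0: {}; under {} P still reaches {T,W,Z} ∋ W.
size 1: {T}, {Z}; under {T} P still reaches {W,Z} ∋ W.
size 2: {T,Z}; under {T,Z} P still reaches {W} ∋ W.
P↔W cannot be blocked by any observed set — no back-door set.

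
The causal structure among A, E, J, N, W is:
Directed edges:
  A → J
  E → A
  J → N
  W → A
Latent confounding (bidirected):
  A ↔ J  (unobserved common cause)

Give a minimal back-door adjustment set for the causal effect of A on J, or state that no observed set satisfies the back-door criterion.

desc(A)\{A}={J,N}; candidates ⊆ {E,W}.
A↔J: latent back-door arc(s) into A.
size 0: {}; under {} A still reaches {E,J,N,W} ∋ J.
size 1: {E}, {W}; under {E} A still reaches {J,N,W} ∋ J.
size 2: {E,W}; under {E,W} A still reaches {J,N} ∋ J.
A↔J cannot be blocked by any observed set — no back-door set.

A→J: no observed back-door set.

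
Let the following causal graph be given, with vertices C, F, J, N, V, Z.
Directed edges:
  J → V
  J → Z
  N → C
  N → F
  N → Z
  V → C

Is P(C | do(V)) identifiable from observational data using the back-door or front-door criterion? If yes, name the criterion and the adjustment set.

desc(V)\{V}={C}; candidates ⊆ {F,J,N,Z}.
∅: V⊥C given ∅ in G with V→· removed — back-door holds.
P(C|do(V)) = P(C|V) — no adjustment needed.

P(C|do(V)): backdoor, adjust for ∅.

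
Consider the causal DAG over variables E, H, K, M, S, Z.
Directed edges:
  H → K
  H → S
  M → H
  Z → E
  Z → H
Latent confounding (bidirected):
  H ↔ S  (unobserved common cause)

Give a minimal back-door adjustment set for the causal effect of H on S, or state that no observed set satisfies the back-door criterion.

desc(H)\{H}={K,S}; candidates ⊆ {E,M,Z}.
H↔S: latent back-door arc(s) into H.
size 0: {}; under {} H still reaches {E,M,S,Z} ∋ S.
size 1: {E}, {M}, {Z}; under {E} H still reaches {M,S,Z} ∋ S.
size 2: {E,M}, {E,Z}, {M,Z}; under {E,M} H still reaches {S,Z} ∋ S.
H↔S cannot be blocked by any observed set — no back-door set.

H→S: no observed back-door set.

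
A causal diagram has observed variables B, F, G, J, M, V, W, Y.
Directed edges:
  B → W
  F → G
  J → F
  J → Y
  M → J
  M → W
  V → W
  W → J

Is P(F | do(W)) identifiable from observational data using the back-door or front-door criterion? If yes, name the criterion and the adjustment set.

desc(W)\{W}={F,G,J,Y}; candidates ⊆ {B,M,V}.
size 0: {}; under {} W still reaches {B,F,G,J,M,V,Y} ∋ F.
{M}: W⊥F given {M} in G with W→· removed — back-door holds.
P(F|do(W)) = Σ_{M} P(F|W,M)·P(M).

P(F|do(W)): backdoor, adjust for {M}.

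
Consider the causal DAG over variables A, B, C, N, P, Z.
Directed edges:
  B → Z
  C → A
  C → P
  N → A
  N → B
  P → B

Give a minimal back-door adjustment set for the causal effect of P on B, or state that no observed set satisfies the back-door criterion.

desc(P)\{P}={B,Z}; candidates ⊆ {A,C,N}.
∅: P⊥B given ∅ in G with P→· removed — back-door holds.

P→B: minimal back-door set ∅.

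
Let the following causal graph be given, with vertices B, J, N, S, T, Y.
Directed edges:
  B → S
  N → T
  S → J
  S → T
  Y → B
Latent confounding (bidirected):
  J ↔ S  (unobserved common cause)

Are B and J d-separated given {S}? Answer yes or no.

Bayes-Ball from B | {S} reaches {J,Y}.
J ∈ reach(B|{S}) ⇒ B ⊥̸ J | {S}.

No — B and J are d-connected given {S}.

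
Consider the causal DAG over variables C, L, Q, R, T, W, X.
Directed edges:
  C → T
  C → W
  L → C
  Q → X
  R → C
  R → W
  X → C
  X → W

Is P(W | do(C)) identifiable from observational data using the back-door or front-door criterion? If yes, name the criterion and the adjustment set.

P(W|do(C)): backdoor, adjust for {R, X}.

desc(C)\{C}={T,W}; candidates ⊆ {L,Q,R,X}.
size 0: {}; under {} C still reaches {L,Q,R,W,X} ∋ W.
size 1: {L}, {Q}, {R} …(+1); under {L} C still reaches {Q,R,W,X} ∋ W.
{R,X}: C⊥W given {R,X} in G with C→· removed — back-door holds.
P(W|do(C)) = Σ_{R,X} P(W|C,R,X)·P(R,X).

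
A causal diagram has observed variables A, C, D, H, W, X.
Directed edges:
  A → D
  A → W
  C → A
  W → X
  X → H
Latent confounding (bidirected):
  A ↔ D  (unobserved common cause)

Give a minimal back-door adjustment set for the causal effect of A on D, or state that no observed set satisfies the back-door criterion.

desc(A)\{A}={D,H,W,X}; candidates ⊆ {C}.
A↔D: latent back-door arc(s) into A.
size 0: {}; under {} A still reaches {C,D} ∋ D.
size 1: {C}; under {C} A still reaches {D} ∋ D.
A↔D cannot be blocked by any observed set — no back-door set.

A→D: no observed back-door set.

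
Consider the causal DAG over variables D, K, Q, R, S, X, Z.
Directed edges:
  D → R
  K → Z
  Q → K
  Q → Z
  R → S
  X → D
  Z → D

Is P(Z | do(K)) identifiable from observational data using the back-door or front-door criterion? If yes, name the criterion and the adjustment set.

desc(K)\{K}={D,R,S,Z}; candidates ⊆ {Q,X}.
size 0: {}; under {} K still reaches {D,Q,R,S,Z} ∋ Z.
{Q}: K⊥Z given {Q} in G with K→· removed — back-door holds.
P(Z|do(K)) = Σ_{Q} P(Z|K,Q)·P(Q).

P(Z|do(K)): backdoor, adjust for {Q}.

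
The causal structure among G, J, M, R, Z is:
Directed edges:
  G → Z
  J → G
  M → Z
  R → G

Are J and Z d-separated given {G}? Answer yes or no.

Yes — J ⊥ Z | {G}.

Bayes-Ball from J | {G} reaches {R}.
Z ∉ reach(J|{G}) ⇒ J ⊥ Z | {G}.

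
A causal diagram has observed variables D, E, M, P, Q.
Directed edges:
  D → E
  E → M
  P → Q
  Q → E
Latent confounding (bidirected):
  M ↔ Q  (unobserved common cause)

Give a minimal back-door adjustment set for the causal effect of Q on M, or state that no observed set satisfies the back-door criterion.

Q→M: no observed back-door set.

desc(Q)\{Q}={E,M}; candidates ⊆ {D,P}.
Q↔M: latent back-door arc(s) into Q.
size 0: {}; under {} Q still reaches {M,P} ∋ M.
size 1: {D}, {P}; under {D} Q still reaches {M,P} ∋ M.
size 2: {D,P}; under {D,P} Q still reaches {M} ∋ M.
Q↔M cannot be blocked by any observed set — no back-door set.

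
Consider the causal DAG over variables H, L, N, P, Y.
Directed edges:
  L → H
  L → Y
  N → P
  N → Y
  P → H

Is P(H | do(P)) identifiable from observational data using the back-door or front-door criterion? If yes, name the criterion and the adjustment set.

P(H|do(P)): backdoor, adjust for ∅.

desc(P)\{P}={H}; candidates ⊆ {L,N,Y}.
∅: P⊥H given ∅ in G with P→· removed — back-door holds.
P(H|do(P)) = P(H|P) — no adjustment needed.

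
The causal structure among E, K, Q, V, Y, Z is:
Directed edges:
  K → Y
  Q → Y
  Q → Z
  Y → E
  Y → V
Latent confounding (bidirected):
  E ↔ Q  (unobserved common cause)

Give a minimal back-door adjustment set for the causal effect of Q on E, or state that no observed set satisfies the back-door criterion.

desc(Q)\{Q}={E,V,Y,Z}; candidates ⊆ {K}.
Q↔E: latent back-door arc(s) into Q.
size 0: {}; under {} Q still reaches {E} ∋ E.
size 1: {K}; under {K} Q still reaches {E} ∋ E.
Q↔E cannot be blocked by any observed set — no back-door set.

Q→E: no observed back-door set.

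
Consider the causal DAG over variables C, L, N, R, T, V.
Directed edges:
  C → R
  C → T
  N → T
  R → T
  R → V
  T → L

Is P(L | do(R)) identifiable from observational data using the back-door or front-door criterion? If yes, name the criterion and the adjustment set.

desc(R)\{R}={L,T,V}; candidates ⊆ {C,N}.
size 0: {}; under {} R still reaches {C,L,T} ∋ L.
{C}: R⊥L given {C} in G with R→· removed — back-door holds.
P(L|do(R)) = Σ_{C} P(L|R,C)·P(C).

P(L|do(R)): backdoor, adjust for {C}.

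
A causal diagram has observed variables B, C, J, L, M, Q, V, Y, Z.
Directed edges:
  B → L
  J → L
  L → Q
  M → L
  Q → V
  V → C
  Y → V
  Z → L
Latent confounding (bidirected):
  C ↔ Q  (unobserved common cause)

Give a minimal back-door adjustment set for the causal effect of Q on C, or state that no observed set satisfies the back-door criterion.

Q→C: no observed back-door set.

desc(Q)\{Q}={C,V}; candidates ⊆ {B,J,L,M,Y,Z}.
Q↔C: latent back-door arc(s) into Q.
size 0: {}; under {} Q still reaches {B,C,J,L,M,Z} ∋ C.
size 1: {B}, {J}, {L} …(+3); under {B} Q still reaches {C,J,L,M,Z} ∋ C.
size 2: {B,J}, {B,L}, {B,M} …(+12); under {B,J} Q still reaches {C,L,M,Z} ∋ C.
Q↔C cannot be blocked by any observed set — no back-door set.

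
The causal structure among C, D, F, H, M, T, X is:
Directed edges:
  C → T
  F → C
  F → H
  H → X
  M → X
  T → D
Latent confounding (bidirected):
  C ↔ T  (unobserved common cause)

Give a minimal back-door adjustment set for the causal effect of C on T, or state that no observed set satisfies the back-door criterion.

desc(C)\{C}={D,T}; candidates ⊆ {F,H,M,X}.
C↔T: latent back-door arc(s) into C.
size 0: {}; under {} C still reaches {D,F,H,T,X} ∋ T.
size 1: {F}, {H}, {M} …(+1); under {F} C still reaches {D,T} ∋ T.
size 2: {F,H}, {F,M}, {F,X} …(+3); under {F,H} C still reaches {D,T} ∋ T.
C↔T cannot be blocked by any observed set — no back-door set.

C→T: no observed back-door set.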